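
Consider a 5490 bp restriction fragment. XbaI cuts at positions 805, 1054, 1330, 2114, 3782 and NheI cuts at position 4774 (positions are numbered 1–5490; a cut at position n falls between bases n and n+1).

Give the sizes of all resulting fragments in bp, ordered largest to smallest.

1668, 992, 805, 784, 716, 276, 249 bp

Combined cut positions (sorted): 805, 1054, 1330, 2114, 3782, 4774.
Linear molecule, 6 cuts → 7 fragments:
  805 − 0 = 805 bp
  1054 − 805 = 249 bp
  1330 − 1054 = 276 bp
  2114 − 1330 = 784 bp
  3782 − 2114 = 1668 bp
  4774 − 3782 = 992 bp
  5490 − 4774 = 716 bp
Sorted largest to smallest: 1668, 992, 805, 784, 716, 276, 249 bp.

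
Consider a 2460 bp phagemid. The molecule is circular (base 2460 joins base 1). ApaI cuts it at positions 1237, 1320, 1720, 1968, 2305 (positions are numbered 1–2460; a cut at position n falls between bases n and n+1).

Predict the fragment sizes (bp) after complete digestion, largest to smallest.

Circular molecule, 5 cuts → 5 fragments:
  1320 − 1237 = 83 bp
  1720 − 1320 = 400 bp
  1968 − 1720 = 248 bp
  2305 − 1968 = 337 bp
  wrap: 2460 − 2305 + 1237 = 1392 bp
Sorted largest to smallest: 1392, 400, 337, 248, 83 bp.

1392, 400, 337, 248, 83 bp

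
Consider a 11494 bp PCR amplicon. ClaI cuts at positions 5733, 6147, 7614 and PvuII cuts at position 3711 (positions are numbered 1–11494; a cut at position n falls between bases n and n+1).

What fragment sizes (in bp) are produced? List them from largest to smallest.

Combined cut positions (sorted): 3711, 5733, 6147, 7614.
Linear molecule, 4 cuts → 5 fragments:
  3711 − 0 = 3711 bp
  5733 − 3711 = 2022 bp
  6147 − 5733 = 414 bp
  7614 − 6147 = 1467 bp
  11494 − 7614 = 3880 bp
Sorted largest to smallest: 3880, 3711, 2022, 1467, 414 bp.

3880, 3711, 2022, 1467, 414 bp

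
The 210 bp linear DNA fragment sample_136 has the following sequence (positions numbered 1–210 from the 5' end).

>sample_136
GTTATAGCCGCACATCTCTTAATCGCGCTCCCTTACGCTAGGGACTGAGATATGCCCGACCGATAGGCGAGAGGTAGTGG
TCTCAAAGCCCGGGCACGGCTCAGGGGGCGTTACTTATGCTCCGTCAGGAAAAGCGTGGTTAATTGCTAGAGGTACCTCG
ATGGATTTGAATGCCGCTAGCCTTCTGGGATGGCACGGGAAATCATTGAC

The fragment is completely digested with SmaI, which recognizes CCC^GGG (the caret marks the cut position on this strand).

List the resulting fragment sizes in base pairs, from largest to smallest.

The SmaI site (CCCGGG) starts at position 89.
SmaI cuts after base 3 of each site, so after position 91.
Linear molecule, 1 cut → 2 fragments:
  1–91 → 91 bp
  92–210 → 119 bp
Sorted largest to smallest: 119, 91 bp.

119, 91 bp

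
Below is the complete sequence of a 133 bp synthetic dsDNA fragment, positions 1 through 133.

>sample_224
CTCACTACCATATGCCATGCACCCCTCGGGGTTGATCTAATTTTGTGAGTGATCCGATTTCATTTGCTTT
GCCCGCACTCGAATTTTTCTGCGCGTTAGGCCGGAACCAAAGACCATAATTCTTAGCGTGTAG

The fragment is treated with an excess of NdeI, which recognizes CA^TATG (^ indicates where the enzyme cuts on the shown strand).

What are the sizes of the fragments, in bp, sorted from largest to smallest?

The NdeI site (CATATG) starts at position 9.
NdeI cuts after base 2 of each site, so after position 10.
Linear molecule, 1 cut → 2 fragments:
  1–10 → 10 bp
  11–133 → 123 bp
Sorted largest to smallest: 123, 10 bp.

123, 10 bp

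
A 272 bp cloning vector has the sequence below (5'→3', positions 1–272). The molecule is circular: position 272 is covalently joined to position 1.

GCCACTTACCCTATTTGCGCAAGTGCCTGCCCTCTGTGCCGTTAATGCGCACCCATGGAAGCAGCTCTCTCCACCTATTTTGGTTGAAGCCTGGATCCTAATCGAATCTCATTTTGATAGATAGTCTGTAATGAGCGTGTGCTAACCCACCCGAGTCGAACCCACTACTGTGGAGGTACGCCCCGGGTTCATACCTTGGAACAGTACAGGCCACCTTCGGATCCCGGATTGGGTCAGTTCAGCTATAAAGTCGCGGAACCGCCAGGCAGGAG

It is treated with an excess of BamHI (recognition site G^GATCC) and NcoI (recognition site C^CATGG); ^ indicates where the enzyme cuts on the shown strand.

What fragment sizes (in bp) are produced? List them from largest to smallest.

BamHI sites (GGATCC) start at positions 93, 219.
BamHI cuts after the first base of each site, so after positions 93, 219.
The NcoI site (CCATGG) starts at position 53.
NcoI cuts after the first base of each site, so after position 53.
Combined cut positions: 53, 93, 219.
Circular molecule, 3 cuts → 3 fragments:
  54–93 → 40 bp
  94–219 → 126 bp
  220–272 then 1–53 → 53 + 53 = 106 bp
Sorted largest to smallest: 126, 106, 40 bp.

126, 106, 40 bp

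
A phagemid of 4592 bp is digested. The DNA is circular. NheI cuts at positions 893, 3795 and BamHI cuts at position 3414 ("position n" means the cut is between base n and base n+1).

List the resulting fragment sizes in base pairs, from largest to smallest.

Combined cut positions (sorted): 893, 3414, 3795.
Circular molecule, 3 cuts → 3 fragments:
  3414 − 893 = 2521 bp
  3795 − 3414 = 381 bp
  wrap: 4592 − 3795 + 893 = 1690 bp
Sorted largest to smallest: 2521, 1690, 381 bp.

2521, 1690, 381 bp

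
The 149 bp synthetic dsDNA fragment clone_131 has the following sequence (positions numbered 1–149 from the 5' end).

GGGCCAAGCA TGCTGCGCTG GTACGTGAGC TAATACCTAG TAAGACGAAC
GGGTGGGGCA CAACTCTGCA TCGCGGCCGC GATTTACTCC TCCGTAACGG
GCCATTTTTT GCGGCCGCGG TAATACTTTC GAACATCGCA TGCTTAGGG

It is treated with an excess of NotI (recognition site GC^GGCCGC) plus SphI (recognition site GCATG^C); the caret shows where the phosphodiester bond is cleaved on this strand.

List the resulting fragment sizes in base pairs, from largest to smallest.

NotI sites (GCGGCCGC) start at positions 73, 111.
NotI cuts after base 2 of each site, so after positions 74, 112.
SphI sites (GCATGC) start at positions 8, 138.
SphI cuts after base 5 of each site (before the last base), so after positions 12, 142.
Combined cut positions: 12, 74, 112, 142.
Linear molecule, 4 cuts → 5 fragments:
  1–12 → 12 bp
  13–74 → 62 bp
  75–112 → 38 bp
  113–142 → 30 bp
  143–149 → 7 bp
Sorted largest to smallest: 62, 38, 30, 12, 7 bp.

62, 38, 30, 12, 7 bp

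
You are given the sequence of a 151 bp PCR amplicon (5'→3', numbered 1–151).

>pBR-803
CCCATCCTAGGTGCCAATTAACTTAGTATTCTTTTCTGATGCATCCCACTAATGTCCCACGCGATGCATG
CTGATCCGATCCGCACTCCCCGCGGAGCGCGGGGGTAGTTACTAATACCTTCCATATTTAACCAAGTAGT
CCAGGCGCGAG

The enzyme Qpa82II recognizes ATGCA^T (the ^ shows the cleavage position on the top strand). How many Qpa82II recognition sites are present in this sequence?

ATGCAT occurs starting at positions 39, 64.
Qpa82II cuts at 2 sites.

2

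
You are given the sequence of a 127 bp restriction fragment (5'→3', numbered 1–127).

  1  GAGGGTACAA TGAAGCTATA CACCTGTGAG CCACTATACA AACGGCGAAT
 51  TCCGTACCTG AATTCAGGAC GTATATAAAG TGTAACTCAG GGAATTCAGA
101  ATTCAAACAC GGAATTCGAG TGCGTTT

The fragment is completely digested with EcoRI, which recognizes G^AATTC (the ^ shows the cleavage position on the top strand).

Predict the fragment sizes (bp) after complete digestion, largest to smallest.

47, 32, 15, 13, 13, 7 bp

EcoRI sites (GAATTC) start at positions 47, 60, 92, 99, 112.
EcoRI cuts after the first base of each site, so after positions 47, 60, 92, 99, 112.
Linear molecule, 5 cuts → 6 fragments:
  1–47 → 47 bp
  48–60 → 13 bp
  61–92 → 32 bp
  93–99 → 7 bp
  100–112 → 13 bp
  113–127 → 15 bp
Sorted largest to smallest: 47, 32, 15, 13, 13, 7 bp.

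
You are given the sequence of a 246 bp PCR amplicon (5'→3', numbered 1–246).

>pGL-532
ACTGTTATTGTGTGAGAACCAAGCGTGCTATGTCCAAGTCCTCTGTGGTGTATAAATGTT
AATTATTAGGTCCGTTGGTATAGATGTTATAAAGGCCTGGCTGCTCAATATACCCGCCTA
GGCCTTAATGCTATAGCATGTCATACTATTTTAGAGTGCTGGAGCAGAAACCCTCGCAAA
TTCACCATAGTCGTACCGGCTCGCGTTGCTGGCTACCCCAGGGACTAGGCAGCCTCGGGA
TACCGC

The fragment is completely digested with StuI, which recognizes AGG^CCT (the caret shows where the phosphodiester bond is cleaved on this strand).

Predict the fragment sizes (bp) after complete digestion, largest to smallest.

StuI sites (AGGCCT) start at positions 93, 120.
StuI cuts after base 3 of each site, so after positions 95, 122.
Linear molecule, 2 cuts → 3 fragments:
  1–95 → 95 bp
  96–122 → 27 bp
  123–246 → 124 bp
Sorted largest to smallest: 124, 95, 27 bp.

124, 95, 27 bp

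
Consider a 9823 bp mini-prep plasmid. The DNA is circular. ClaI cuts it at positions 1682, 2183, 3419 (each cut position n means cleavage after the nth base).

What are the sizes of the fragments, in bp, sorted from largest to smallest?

8086, 1236, 501 bp

Circular molecule, 3 cuts → 3 fragments:
  2183 − 1682 = 501 bp
  3419 − 2183 = 1236 bp
  wrap: 9823 − 3419 + 1682 = 8086 bp
Sorted largest to smallest: 8086, 1236, 501 bp.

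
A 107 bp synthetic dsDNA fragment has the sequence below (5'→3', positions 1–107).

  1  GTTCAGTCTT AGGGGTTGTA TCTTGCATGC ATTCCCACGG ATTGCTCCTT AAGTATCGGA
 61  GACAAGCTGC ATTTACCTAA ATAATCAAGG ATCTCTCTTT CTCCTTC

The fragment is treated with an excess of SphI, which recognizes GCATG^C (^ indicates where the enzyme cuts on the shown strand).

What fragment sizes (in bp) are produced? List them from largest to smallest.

The SphI site (GCATGC) starts at position 25.
SphI cuts after base 5 of each site (before the last base), so after position 29.
Linear molecule, 1 cut → 2 fragments:
  1–29 → 29 bp
  30–107 → 78 bp
Sorted largest to smallest: 78, 29 bp.

78, 29 bp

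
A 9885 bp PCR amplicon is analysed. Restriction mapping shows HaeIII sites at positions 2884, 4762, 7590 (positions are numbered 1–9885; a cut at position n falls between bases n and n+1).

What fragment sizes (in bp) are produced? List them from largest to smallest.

2884, 2828, 2295, 1878 bp

Linear molecule, 3 cuts → 4 fragments:
  2884 − 0 = 2884 bp
  4762 − 2884 = 1878 bp
  7590 − 4762 = 2828 bp
  9885 − 7590 = 2295 bp
Sorted largest to smallest: 2884, 2828, 2295, 1878 bp.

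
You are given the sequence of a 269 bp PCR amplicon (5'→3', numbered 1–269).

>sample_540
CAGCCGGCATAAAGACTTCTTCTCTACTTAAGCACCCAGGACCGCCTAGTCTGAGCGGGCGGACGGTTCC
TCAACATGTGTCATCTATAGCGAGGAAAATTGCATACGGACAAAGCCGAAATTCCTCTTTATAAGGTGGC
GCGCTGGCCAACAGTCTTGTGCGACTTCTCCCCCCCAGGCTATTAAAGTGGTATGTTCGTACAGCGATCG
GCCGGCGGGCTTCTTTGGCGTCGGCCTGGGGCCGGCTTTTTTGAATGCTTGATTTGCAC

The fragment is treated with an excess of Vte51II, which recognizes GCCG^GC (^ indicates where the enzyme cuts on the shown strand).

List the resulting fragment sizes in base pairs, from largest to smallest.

Vte51II sites (GCCGGC) start at positions 3, 211, 241.
Vte51II cuts after base 4 of each site, so after positions 6, 214, 244.
Linear molecule, 3 cuts → 4 fragments:
  1–6 → 6 bp
  7–214 → 208 bp
  215–244 → 30 bp
  245–269 → 25 bp
Sorted largest to smallest: 208, 30, 25, 6 bp.

208, 30, 25, 6 bp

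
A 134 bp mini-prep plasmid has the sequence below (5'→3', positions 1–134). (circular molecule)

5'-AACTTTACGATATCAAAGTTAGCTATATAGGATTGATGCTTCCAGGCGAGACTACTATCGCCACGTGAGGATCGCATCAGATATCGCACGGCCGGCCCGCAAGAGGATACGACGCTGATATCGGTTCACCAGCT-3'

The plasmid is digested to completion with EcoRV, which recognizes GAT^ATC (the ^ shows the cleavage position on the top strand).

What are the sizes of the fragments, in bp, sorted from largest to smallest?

EcoRV sites (GATATC) start at positions 9, 80, 117.
EcoRV cuts after base 3 of each site, so after positions 11, 82, 119.
Circular molecule, 3 cuts → 3 fragments:
  12–82 → 71 bp
  83–119 → 37 bp
  120–134 then 1–11 → 15 + 11 = 26 bp
Sorted largest to smallest: 71, 37, 26 bp.

71, 37, 26 bp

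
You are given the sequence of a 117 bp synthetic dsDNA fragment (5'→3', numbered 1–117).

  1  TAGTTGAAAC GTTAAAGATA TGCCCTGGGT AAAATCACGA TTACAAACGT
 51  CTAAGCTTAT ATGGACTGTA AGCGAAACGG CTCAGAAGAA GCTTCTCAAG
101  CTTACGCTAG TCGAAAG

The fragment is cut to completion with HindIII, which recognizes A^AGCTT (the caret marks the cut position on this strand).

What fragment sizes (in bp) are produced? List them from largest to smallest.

53, 36, 19, 9 bp

HindIII sites (AAGCTT) start at positions 53, 89, 98.
HindIII cuts after the first base of each site, so after positions 53, 89, 98.
Linear molecule, 3 cuts → 4 fragments:
  1–53 → 53 bp
  54–89 → 36 bp
  90–98 → 9 bp
  99–117 → 19 bp
Sorted largest to smallest: 53, 36, 19, 9 bp.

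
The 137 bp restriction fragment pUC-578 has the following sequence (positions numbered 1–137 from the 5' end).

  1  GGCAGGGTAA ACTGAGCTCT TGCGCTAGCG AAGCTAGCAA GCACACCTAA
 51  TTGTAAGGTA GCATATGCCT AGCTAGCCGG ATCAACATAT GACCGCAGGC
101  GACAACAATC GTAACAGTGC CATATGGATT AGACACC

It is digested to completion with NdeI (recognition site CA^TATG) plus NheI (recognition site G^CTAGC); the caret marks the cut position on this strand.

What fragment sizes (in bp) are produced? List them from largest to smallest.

35, 30, 24, 15, 15, 9, 9 bp

NdeI sites (CATATG) start at positions 62, 86, 121.
NdeI cuts after base 2 of each site, so after positions 63, 87, 122.
NheI sites (GCTAGC) start at positions 24, 33, 72.
NheI cuts after the first base of each site, so after positions 24, 33, 72.
Combined cut positions: 24, 33, 63, 72, 87, 122.
Linear molecule, 6 cuts → 7 fragments:
  1–24 → 24 bp
  25–33 → 9 bp
  34–63 → 30 bp
  64–72 → 9 bp
  73–87 → 15 bp
  88–122 → 35 bp
  123–137 → 15 bp
Sorted largest to smallest: 35, 30, 24, 15, 15, 9, 9 bp.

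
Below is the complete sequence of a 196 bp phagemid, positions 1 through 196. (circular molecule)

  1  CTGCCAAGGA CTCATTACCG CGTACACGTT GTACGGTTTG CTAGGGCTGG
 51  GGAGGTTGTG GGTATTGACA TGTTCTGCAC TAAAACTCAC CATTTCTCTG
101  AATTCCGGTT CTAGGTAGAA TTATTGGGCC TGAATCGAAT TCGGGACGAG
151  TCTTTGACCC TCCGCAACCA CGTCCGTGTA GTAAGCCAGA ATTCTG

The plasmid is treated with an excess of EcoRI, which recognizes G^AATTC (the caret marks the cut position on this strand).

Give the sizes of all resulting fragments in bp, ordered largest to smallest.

107, 52, 37 bp

EcoRI sites (GAATTC) start at positions 100, 137, 189.
EcoRI cuts after the first base of each site, so after positions 100, 137, 189.
Circular molecule, 3 cuts → 3 fragments:
  101–137 → 37 bp
  138–189 → 52 bp
  190–196 then 1–100 → 7 + 100 = 107 bp
Sorted largest to smallest: 107, 52, 37 bp.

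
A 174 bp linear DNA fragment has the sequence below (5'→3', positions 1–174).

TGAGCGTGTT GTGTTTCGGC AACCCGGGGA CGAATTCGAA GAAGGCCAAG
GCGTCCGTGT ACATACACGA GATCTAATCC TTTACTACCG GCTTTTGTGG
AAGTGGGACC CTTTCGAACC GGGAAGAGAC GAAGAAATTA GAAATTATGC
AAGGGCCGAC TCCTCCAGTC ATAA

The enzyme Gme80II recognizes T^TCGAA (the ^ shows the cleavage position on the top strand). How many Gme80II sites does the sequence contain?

TTCGAA occurs starting at positions 35, 113.
Gme80II cuts at 2 sites.

2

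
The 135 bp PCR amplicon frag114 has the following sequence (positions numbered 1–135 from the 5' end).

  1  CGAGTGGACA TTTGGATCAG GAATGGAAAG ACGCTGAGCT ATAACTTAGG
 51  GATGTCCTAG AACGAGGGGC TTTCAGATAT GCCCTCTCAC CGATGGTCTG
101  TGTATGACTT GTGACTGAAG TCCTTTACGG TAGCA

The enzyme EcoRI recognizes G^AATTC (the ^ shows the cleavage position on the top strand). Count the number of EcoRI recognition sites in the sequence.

No occurrence of GAATTC is present in the sequence.
EcoRI does not cut: 0 sites.

0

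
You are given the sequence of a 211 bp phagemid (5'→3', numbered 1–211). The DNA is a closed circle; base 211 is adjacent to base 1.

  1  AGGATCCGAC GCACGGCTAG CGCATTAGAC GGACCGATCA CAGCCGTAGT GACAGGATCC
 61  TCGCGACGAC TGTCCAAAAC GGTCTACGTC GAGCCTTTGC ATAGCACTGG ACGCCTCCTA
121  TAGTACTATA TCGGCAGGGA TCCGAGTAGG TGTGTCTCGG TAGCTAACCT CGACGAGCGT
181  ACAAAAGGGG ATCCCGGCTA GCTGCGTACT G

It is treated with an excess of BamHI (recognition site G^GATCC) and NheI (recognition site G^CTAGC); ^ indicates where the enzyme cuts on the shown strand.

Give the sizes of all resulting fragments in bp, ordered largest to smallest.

BamHI sites (GGATCC) start at positions 2, 55, 138, 189.
BamHI cuts after the first base of each site, so after positions 2, 55, 138, 189.
NheI sites (GCTAGC) start at positions 16, 197.
NheI cuts after the first base of each site, so after positions 16, 197.
Combined cut positions: 2, 16, 55, 138, 189, 197.
Circular molecule, 6 cuts → 6 fragments:
  3–16 → 14 bp
  17–55 → 39 bp
  56–138 → 83 bp
  139–189 → 51 bp
  190–197 → 8 bp
  198–211 then 1–2 → 14 + 2 = 16 bp
Sorted largest to smallest: 83, 51, 39, 16, 14, 8 bp.

83, 51, 39, 16, 14, 8 bp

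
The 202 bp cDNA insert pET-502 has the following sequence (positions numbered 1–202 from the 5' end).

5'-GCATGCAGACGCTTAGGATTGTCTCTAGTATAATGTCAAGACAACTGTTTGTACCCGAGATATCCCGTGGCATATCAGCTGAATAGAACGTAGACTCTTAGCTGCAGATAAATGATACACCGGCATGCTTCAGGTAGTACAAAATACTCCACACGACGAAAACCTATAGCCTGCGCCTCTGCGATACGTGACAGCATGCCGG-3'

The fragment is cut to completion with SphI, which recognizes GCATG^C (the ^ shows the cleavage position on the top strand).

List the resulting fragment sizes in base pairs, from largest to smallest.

SphI sites (GCATGC) start at positions 1, 123, 194.
SphI cuts after base 5 of each site (before the last base), so after positions 5, 127, 198.
Linear molecule, 3 cuts → 4 fragments:
  1–5 → 5 bp
  6–127 → 122 bp
  128–198 → 71 bp
  199–202 → 4 bp
Sorted largest to smallest: 122, 71, 5, 4 bp.

122, 71, 5, 4 bp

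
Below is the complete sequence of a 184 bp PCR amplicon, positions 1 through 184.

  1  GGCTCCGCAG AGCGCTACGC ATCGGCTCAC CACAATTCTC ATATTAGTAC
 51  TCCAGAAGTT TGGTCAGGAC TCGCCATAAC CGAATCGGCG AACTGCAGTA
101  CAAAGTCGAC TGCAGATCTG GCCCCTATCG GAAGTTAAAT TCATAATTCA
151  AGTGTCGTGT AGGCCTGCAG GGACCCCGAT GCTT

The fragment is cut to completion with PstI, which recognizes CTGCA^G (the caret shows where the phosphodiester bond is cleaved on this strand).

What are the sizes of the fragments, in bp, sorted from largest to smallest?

97, 55, 17, 15 bp

PstI sites (CTGCAG) start at positions 93, 110, 165.
PstI cuts after base 5 of each site (before the last base), so after positions 97, 114, 169.
Linear molecule, 3 cuts → 4 fragments:
  1–97 → 97 bp
  98–114 → 17 bp
  115–169 → 55 bp
  170–184 → 15 bp
Sorted largest to smallest: 97, 55, 17, 15 bp.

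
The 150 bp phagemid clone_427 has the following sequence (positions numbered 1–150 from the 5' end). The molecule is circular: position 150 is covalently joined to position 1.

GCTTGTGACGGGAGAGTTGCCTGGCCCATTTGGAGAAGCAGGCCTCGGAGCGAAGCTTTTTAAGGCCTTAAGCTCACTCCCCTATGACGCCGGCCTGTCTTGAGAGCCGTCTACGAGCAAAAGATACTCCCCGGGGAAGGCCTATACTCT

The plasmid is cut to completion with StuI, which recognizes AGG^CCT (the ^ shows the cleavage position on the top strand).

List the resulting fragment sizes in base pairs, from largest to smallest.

75, 52, 23 bp

StuI sites (AGGCCT) start at positions 40, 63, 138.
StuI cuts after base 3 of each site, so after positions 42, 65, 140.
Circular molecule, 3 cuts → 3 fragments:
  43–65 → 23 bp
  66–140 → 75 bp
  141–150 then 1–42 → 10 + 42 = 52 bp
Sorted largest to smallest: 75, 52, 23 bp.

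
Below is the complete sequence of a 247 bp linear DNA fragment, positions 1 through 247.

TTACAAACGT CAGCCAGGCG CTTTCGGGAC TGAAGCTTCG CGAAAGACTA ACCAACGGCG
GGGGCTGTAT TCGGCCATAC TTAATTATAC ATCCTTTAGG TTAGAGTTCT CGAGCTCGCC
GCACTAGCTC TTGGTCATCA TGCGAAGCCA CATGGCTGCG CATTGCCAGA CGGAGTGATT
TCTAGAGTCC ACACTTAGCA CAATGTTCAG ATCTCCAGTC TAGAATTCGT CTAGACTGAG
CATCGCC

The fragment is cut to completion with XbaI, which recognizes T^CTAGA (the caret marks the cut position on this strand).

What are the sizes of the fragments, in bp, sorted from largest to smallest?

181, 38, 17, 11 bp

XbaI sites (TCTAGA) start at positions 181, 219, 230.
XbaI cuts after the first base of each site, so after positions 181, 219, 230.
Linear molecule, 3 cuts → 4 fragments:
  1–181 → 181 bp
  182–219 → 38 bp
  220–230 → 11 bp
  231–247 → 17 bp
Sorted largest to smallest: 181, 38, 17, 11 bp.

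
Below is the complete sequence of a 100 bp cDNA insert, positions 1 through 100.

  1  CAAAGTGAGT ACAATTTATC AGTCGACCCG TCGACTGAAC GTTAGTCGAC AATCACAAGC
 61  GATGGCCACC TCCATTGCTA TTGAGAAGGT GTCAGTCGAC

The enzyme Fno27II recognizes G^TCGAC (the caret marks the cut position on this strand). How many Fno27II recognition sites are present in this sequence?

GTCGAC occurs starting at positions 22, 30, 45, 95.
Fno27II cuts at 4 sites.

4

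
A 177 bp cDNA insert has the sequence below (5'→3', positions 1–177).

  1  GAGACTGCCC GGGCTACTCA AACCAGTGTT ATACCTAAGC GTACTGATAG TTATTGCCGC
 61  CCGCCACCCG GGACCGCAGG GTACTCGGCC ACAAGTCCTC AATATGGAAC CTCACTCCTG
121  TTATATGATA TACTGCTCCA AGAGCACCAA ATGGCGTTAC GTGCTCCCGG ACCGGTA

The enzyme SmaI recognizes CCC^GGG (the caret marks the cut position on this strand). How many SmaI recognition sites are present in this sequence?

2

CCCGGG occurs starting at positions 8, 67.
SmaI cuts at 2 sites.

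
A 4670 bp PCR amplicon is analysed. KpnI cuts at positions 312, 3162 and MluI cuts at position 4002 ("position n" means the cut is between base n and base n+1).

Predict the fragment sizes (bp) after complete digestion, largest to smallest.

Combined cut positions (sorted): 312, 3162, 4002.
Linear molecule, 3 cuts → 4 fragments:
  312 − 0 = 312 bp
  3162 − 312 = 2850 bp
  4002 − 3162 = 840 bp
  4670 − 4002 = 668 bp
Sorted largest to smallest: 2850, 840, 668, 312 bp.

2850, 840, 668, 312 bp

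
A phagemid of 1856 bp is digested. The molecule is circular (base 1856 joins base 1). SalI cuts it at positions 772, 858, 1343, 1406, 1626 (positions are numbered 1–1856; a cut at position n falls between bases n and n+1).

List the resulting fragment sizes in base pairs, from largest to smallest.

1002, 485, 220, 86, 63 bp

Circular molecule, 5 cuts → 5 fragments:
  858 − 772 = 86 bp
  1343 − 858 = 485 bp
  1406 − 1343 = 63 bp
  1626 − 1406 = 220 bp
  wrap: 1856 − 1626 + 772 = 1002 bp
Sorted largest to smallest: 1002, 485, 220, 86, 63 bp.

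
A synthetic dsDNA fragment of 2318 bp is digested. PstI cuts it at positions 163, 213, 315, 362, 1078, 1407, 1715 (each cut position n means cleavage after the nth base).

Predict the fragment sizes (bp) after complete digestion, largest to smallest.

Linear molecule, 7 cuts → 8 fragments:
  163 − 0 = 163 bp
  213 − 163 = 50 bp
  315 − 213 = 102 bp
  362 − 315 = 47 bp
  1078 − 362 = 716 bp
  1407 − 1078 = 329 bp
  1715 − 1407 = 308 bp
  2318 − 1715 = 603 bp
Sorted largest to smallest: 716, 603, 329, 308, 163, 102, 50, 47 bp.

716, 603, 329, 308, 163, 102, 50, 47 bp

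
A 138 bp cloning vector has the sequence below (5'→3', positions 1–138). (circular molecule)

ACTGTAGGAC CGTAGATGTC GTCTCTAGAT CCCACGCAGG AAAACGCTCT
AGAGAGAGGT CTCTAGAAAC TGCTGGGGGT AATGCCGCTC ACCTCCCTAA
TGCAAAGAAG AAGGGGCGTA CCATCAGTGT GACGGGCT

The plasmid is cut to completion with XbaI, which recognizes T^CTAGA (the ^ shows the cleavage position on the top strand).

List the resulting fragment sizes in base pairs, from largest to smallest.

XbaI sites (TCTAGA) start at positions 24, 48, 62.
XbaI cuts after the first base of each site, so after positions 24, 48, 62.
Circular molecule, 3 cuts → 3 fragments:
  25–48 → 24 bp
  49–62 → 14 bp
  63–138 then 1–24 → 76 + 24 = 100 bp
Sorted largest to smallest: 100, 24, 14 bp.

100, 24, 14 bp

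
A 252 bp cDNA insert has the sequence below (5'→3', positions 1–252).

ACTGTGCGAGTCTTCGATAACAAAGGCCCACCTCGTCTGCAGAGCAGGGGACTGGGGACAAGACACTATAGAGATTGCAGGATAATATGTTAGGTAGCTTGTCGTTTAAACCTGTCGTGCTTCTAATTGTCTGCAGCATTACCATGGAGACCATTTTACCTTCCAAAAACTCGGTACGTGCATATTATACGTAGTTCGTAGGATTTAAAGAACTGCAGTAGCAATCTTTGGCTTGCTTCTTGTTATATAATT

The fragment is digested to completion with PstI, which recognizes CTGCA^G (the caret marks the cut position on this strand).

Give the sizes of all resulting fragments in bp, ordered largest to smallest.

PstI sites (CTGCAG) start at positions 37, 131, 213.
PstI cuts after base 5 of each site (before the last base), so after positions 41, 135, 217.
Linear molecule, 3 cuts → 4 fragments:
  1–41 → 41 bp
  42–135 → 94 bp
  136–217 → 82 bp
  218–252 → 35 bp
Sorted largest to smallest: 94, 82, 41, 35 bp.

94, 82, 41, 35 bp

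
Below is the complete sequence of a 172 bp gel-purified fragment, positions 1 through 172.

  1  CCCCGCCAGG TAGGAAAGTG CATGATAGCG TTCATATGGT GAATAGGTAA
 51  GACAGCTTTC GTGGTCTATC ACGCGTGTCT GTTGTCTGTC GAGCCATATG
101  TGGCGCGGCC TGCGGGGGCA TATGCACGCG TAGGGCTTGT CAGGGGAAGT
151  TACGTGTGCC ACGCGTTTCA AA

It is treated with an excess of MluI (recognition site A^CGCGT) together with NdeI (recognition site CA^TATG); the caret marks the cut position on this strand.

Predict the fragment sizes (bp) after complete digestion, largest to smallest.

MluI sites (ACGCGT) start at positions 71, 126, 161.
MluI cuts after the first base of each site, so after positions 71, 126, 161.
NdeI sites (CATATG) start at positions 33, 95, 119.
NdeI cuts after base 2 of each site, so after positions 34, 96, 120.
Combined cut positions: 34, 71, 96, 120, 126, 161.
Linear molecule, 6 cuts → 7 fragments:
  1–34 → 34 bp
  35–71 → 37 bp
  72–96 → 25 bp
  97–120 → 24 bp
  121–126 → 6 bp
  127–161 → 35 bp
  162–172 → 11 bp
Sorted largest to smallest: 37, 35, 34, 25, 24, 11, 6 bp.

37, 35, 34, 25, 24, 11, 6 bp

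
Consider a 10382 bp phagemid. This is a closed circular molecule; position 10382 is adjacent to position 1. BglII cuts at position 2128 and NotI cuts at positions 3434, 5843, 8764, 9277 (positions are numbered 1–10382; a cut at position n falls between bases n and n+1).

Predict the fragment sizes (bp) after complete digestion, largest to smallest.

3233, 2921, 2409, 1306, 513 bp

Combined cut positions (sorted): 2128, 3434, 5843, 8764, 9277.
Circular molecule, 5 cuts → 5 fragments:
  3434 − 2128 = 1306 bp
  5843 − 3434 = 2409 bp
  8764 − 5843 = 2921 bp
  9277 − 8764 = 513 bp
  wrap: 10382 − 9277 + 2128 = 3233 bp
Sorted largest to smallest: 3233, 2921, 2409, 1306, 513 bp.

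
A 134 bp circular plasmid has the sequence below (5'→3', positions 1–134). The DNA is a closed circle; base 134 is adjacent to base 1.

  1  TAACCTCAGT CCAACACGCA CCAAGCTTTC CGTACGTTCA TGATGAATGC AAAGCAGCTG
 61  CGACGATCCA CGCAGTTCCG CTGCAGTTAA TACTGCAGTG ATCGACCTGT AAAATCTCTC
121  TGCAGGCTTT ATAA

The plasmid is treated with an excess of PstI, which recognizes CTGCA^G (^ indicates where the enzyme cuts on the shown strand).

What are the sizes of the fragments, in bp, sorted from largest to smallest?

PstI sites (CTGCAG) start at positions 81, 93, 120.
PstI cuts after base 5 of each site (before the last base), so after positions 85, 97, 124.
Circular molecule, 3 cuts → 3 fragments:
  86–97 → 12 bp
  98–124 → 27 bp
  125–134 then 1–85 → 10 + 85 = 95 bp
Sorted largest to smallest: 95, 27, 12 bp.

95, 27, 12 bp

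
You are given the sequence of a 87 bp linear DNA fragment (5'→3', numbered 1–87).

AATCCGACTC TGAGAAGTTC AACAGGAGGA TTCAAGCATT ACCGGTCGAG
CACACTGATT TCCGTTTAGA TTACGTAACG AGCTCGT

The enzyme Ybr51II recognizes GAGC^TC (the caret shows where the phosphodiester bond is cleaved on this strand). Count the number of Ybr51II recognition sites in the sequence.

GAGCTC occurs starting at position 80.
Ybr51II cuts at 1 site.

1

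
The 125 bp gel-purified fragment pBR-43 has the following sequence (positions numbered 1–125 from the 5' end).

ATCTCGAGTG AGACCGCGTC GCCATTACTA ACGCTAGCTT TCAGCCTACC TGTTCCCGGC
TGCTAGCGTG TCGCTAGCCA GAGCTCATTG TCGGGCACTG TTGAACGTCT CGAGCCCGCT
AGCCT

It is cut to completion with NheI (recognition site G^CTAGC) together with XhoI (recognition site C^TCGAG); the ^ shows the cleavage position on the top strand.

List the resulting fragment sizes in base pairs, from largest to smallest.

NheI sites (GCTAGC) start at positions 33, 62, 73, 118.
NheI cuts after the first base of each site, so after positions 33, 62, 73, 118.
XhoI sites (CTCGAG) start at positions 3, 109.
XhoI cuts after the first base of each site, so after positions 3, 109.
Combined cut positions: 3, 33, 62, 73, 109, 118.
Linear molecule, 6 cuts → 7 fragments:
  1–3 → 3 bp
  4–33 → 30 bp
  34–62 → 29 bp
  63–73 → 11 bp
  74–109 → 36 bp
  110–118 → 9 bp
  119–125 → 7 bp
Sorted largest to smallest: 36, 30, 29, 11, 9, 7, 3 bp.

36, 30, 29, 11, 9, 7, 3 bp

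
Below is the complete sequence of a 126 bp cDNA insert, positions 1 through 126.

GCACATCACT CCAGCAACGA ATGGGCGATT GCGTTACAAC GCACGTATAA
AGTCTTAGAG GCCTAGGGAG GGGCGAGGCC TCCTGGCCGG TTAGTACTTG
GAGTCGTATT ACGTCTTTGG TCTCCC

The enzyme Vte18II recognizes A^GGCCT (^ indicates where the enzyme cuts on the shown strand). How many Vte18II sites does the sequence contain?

AGGCCT occurs starting at positions 59, 76.
Vte18II cuts at 2 sites.

2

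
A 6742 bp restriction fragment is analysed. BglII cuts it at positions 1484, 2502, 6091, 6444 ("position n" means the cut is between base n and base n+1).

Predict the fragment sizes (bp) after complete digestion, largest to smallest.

3589, 1484, 1018, 353, 298 bp

Linear molecule, 4 cuts → 5 fragments:
  1484 − 0 = 1484 bp
  2502 − 1484 = 1018 bp
  6091 − 2502 = 3589 bp
  6444 − 6091 = 353 bp
  6742 − 6444 = 298 bp
Sorted largest to smallest: 3589, 1484, 1018, 353, 298 bp.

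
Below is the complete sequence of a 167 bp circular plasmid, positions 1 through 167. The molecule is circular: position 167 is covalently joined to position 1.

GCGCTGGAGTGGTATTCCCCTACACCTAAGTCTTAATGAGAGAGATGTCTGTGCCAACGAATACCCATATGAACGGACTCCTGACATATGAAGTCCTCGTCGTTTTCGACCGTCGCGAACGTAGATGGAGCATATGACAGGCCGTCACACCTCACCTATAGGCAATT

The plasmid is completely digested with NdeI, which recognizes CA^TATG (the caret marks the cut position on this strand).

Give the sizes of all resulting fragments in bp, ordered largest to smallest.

NdeI sites (CATATG) start at positions 66, 85, 131.
NdeI cuts after base 2 of each site, so after positions 67, 86, 132.
Circular molecule, 3 cuts → 3 fragments:
  68–86 → 19 bp
  87–132 → 46 bp
  133–167 then 1–67 → 35 + 67 = 102 bp
Sorted largest to smallest: 102, 46, 19 bp.

102, 46, 19 bp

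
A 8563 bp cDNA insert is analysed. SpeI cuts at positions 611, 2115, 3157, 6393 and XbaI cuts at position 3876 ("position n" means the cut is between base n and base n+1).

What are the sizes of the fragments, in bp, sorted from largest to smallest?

2517, 2170, 1504, 1042, 719, 611 bp

Combined cut positions (sorted): 611, 2115, 3157, 3876, 6393.
Linear molecule, 5 cuts → 6 fragments:
  611 − 0 = 611 bp
  2115 − 611 = 1504 bp
  3157 − 2115 = 1042 bp
  3876 − 3157 = 719 bp
  6393 − 3876 = 2517 bp
  8563 − 6393 = 2170 bp
Sorted largest to smallest: 2517, 2170, 1504, 1042, 719, 611 bp.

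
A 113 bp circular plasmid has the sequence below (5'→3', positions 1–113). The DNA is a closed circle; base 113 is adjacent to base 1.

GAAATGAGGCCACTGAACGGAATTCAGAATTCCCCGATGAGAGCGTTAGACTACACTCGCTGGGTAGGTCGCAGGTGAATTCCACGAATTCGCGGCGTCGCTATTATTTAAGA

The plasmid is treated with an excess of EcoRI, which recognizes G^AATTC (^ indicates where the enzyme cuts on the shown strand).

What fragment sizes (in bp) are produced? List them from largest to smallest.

50, 47, 9, 7 bp

EcoRI sites (GAATTC) start at positions 20, 27, 77, 86.
EcoRI cuts after the first base of each site, so after positions 20, 27, 77, 86.
Circular molecule, 4 cuts → 4 fragments:
  21–27 → 7 bp
  28–77 → 50 bp
  78–86 → 9 bp
  87–113 then 1–20 → 27 + 20 = 47 bp
Sorted largest to smallest: 50, 47, 9, 7 bp.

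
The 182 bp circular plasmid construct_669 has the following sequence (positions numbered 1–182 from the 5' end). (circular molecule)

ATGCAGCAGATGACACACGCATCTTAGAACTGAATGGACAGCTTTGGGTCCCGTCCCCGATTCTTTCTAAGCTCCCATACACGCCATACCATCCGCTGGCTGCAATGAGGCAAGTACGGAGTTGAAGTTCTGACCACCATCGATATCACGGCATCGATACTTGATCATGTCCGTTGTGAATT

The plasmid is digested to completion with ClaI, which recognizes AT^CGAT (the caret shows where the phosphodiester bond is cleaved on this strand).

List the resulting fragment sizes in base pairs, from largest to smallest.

ClaI sites (ATCGAT) start at positions 139, 153.
ClaI cuts after base 2 of each site, so after positions 140, 154.
Circular molecule, 2 cuts → 2 fragments:
  141–154 → 14 bp
  155–182 then 1–140 → 28 + 140 = 168 bp
Sorted largest to smallest: 168, 14 bp.

168, 14 bp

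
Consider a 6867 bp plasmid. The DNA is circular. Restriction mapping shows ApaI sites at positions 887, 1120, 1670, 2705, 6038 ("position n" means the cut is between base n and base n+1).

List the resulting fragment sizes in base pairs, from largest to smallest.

Circular molecule, 5 cuts → 5 fragments:
  1120 − 887 = 233 bp
  1670 − 1120 = 550 bp
  2705 − 1670 = 1035 bp
  6038 − 2705 = 3333 bp
  wrap: 6867 − 6038 + 887 = 1716 bp
Sorted largest to smallest: 3333, 1716, 1035, 550, 233 bp.

3333, 1716, 1035, 550, 233 bp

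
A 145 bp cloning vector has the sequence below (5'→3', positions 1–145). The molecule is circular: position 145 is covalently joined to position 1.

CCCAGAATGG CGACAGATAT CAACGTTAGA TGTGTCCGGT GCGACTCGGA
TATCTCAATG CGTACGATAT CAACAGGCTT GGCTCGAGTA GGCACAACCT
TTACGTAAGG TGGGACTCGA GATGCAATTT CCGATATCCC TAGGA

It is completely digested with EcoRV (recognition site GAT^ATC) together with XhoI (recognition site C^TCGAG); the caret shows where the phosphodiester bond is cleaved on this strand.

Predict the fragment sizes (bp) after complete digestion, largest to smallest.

EcoRV sites (GATATC) start at positions 16, 49, 66, 133.
EcoRV cuts after base 3 of each site, so after positions 18, 51, 68, 135.
XhoI sites (CTCGAG) start at positions 83, 116.
XhoI cuts after the first base of each site, so after positions 83, 116.
Combined cut positions: 18, 51, 68, 83, 116, 135.
Circular molecule, 6 cuts → 6 fragments:
  19–51 → 33 bp
  52–68 → 17 bp
  69–83 → 15 bp
  84–116 → 33 bp
  117–135 → 19 bp
  136–145 then 1–18 → 10 + 18 = 28 bp
Sorted largest to smallest: 33, 33, 28, 19, 17, 15 bp.

33, 33, 28, 19, 17, 15 bp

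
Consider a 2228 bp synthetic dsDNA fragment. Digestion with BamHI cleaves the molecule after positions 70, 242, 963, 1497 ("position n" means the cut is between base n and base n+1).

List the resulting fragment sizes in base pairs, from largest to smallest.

Linear molecule, 4 cuts → 5 fragments:
  70 − 0 = 70 bp
  242 − 70 = 172 bp
  963 − 242 = 721 bp
  1497 − 963 = 534 bp
  2228 − 1497 = 731 bp
Sorted largest to smallest: 731, 721, 534, 172, 70 bp.

731, 721, 534, 172, 70 bp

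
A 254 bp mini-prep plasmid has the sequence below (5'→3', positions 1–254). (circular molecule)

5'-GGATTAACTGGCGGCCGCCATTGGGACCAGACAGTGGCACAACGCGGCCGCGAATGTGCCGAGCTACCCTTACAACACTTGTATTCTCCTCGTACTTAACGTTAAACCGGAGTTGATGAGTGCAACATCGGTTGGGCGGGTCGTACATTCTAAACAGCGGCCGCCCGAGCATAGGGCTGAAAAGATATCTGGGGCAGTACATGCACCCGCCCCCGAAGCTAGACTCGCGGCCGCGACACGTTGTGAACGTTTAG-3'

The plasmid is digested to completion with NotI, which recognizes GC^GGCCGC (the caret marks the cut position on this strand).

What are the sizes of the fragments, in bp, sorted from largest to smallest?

NotI sites (GCGGCCGC) start at positions 11, 44, 157, 227.
NotI cuts after base 2 of each site, so after positions 12, 45, 158, 228.
Circular molecule, 4 cuts → 4 fragments:
  13–45 → 33 bp
  46–158 → 113 bp
  159–228 → 70 bp
  229–254 then 1–12 → 26 + 12 = 38 bp
Sorted largest to smallest: 113, 70, 38, 33 bp.

113, 70, 38, 33 bp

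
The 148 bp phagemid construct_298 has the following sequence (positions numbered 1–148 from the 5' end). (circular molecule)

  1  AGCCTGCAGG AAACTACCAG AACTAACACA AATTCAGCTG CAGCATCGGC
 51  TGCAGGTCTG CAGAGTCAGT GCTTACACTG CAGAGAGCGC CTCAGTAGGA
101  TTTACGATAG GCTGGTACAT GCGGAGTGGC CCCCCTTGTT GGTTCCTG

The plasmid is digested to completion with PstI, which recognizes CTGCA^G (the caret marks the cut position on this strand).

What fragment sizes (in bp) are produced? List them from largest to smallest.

PstI sites (CTGCAG) start at positions 4, 38, 50, 58, 78.
PstI cuts after base 5 of each site (before the last base), so after positions 8, 42, 54, 62, 82.
Circular molecule, 5 cuts → 5 fragments:
  9–42 → 34 bp
  43–54 → 12 bp
  55–62 → 8 bp
  63–82 → 20 bp
  83–148 then 1–8 → 66 + 8 = 74 bp
Sorted largest to smallest: 74, 34, 20, 12, 8 bp.

74, 34, 20, 12, 8 bp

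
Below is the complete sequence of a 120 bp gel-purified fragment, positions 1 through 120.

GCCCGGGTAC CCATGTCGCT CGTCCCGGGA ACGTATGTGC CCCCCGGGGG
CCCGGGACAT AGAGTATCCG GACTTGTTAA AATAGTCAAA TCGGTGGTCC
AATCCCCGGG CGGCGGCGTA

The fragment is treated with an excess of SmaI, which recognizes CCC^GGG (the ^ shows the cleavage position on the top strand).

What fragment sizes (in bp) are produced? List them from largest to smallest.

54, 22, 19, 13, 8, 4 bp

SmaI sites (CCCGGG) start at positions 2, 24, 43, 51, 105.
SmaI cuts after base 3 of each site, so after positions 4, 26, 45, 53, 107.
Linear molecule, 5 cuts → 6 fragments:
  1–4 → 4 bp
  5–26 → 22 bp
  27–45 → 19 bp
  46–53 → 8 bp
  54–107 → 54 bp
  108–120 → 13 bp
Sorted largest to smallest: 54, 22, 19, 13, 8, 4 bp.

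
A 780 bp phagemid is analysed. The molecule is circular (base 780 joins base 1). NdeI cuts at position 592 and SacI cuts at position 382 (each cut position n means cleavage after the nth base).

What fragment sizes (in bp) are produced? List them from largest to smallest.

570, 210 bp

Combined cut positions (sorted): 382, 592.
Circular molecule, 2 cuts → 2 fragments:
  592 − 382 = 210 bp
  wrap: 780 − 592 + 382 = 570 bp
Sorted largest to smallest: 570, 210 bp.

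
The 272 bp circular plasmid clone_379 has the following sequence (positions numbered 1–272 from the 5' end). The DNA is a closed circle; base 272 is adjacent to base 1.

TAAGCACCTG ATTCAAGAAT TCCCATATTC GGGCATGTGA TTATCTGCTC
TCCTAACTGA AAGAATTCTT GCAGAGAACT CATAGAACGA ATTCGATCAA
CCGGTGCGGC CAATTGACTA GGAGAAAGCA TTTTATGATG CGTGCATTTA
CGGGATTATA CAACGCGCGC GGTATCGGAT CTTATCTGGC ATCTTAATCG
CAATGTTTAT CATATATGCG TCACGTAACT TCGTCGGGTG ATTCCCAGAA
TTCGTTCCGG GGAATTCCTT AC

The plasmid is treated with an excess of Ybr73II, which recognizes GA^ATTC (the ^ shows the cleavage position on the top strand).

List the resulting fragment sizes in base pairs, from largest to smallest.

159, 46, 27, 26, 14 bp

Ybr73II sites (GAATTC) start at positions 17, 63, 89, 248, 262.
Ybr73II cuts after base 2 of each site, so after positions 18, 64, 90, 249, 263.
Circular molecule, 5 cuts → 5 fragments:
  19–64 → 46 bp
  65–90 → 26 bp
  91–249 → 159 bp
  250–263 → 14 bp
  264–272 then 1–18 → 9 + 18 = 27 bp
Sorted largest to smallest: 159, 46, 27, 26, 14 bp.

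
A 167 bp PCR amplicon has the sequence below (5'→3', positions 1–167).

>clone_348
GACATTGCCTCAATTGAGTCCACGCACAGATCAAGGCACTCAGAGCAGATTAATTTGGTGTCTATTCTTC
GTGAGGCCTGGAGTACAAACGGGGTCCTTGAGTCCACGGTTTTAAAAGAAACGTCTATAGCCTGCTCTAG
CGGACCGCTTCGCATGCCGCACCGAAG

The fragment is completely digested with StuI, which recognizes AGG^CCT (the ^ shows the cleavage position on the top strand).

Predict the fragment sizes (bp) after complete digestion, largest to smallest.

91, 76 bp

The StuI site (AGGCCT) starts at position 74.
StuI cuts after base 3 of each site, so after position 76.
Linear molecule, 1 cut → 2 fragments:
  1–76 → 76 bp
  77–167 → 91 bp
Sorted largest to smallest: 91, 76 bp.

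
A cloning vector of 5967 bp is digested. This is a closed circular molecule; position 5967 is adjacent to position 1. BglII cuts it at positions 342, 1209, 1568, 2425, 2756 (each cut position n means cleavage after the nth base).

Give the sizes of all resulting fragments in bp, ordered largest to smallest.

Circular molecule, 5 cuts → 5 fragments:
  1209 − 342 = 867 bp
  1568 − 1209 = 359 bp
  2425 − 1568 = 857 bp
  2756 − 2425 = 331 bp
  wrap: 5967 − 2756 + 342 = 3553 bp
Sorted largest to smallest: 3553, 867, 857, 359, 331 bp.

3553, 867, 857, 359, 331 bp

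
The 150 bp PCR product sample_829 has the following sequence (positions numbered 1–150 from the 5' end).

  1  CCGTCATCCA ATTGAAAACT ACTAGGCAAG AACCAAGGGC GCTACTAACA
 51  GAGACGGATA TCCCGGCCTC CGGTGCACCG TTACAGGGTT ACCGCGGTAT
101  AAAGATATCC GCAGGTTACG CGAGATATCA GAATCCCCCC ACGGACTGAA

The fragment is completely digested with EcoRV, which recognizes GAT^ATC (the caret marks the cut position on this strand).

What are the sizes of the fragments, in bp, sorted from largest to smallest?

EcoRV sites (GATATC) start at positions 57, 104, 124.
EcoRV cuts after base 3 of each site, so after positions 59, 106, 126.
Linear molecule, 3 cuts → 4 fragments:
  1–59 → 59 bp
  60–106 → 47 bp
  107–126 → 20 bp
  127–150 → 24 bp
Sorted largest to smallest: 59, 47, 24, 20 bp.

59, 47, 24, 20 bp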